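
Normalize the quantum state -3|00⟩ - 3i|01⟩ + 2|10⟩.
-0.6396|00⟩ - 0.6396i|01⟩ + 0.4264|10⟩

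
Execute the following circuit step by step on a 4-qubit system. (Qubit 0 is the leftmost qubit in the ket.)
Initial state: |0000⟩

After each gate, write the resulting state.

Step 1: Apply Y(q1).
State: i|0100⟩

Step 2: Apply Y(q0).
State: -|1100⟩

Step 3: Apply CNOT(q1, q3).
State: -|1101⟩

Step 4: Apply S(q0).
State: -i|1101⟩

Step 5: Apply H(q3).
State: -(1/√2)i|1100⟩ + (1/√2)i|1101⟩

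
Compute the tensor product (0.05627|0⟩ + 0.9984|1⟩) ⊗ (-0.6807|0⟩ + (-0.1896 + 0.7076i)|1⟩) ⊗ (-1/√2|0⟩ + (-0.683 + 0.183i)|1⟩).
0.02708|000⟩ + (0.02616 - 0.007009i)|001⟩ + (0.007544 - 0.02815i)|010⟩ + (0.0000003376 - 0.02915i)|011⟩ + 0.4806|100⟩ + (0.4642 - 0.1244i)|101⟩ + (0.1339 - 0.4995i)|110⟩ + (0.00000599 - 0.5172i)|111⟩

amp(|b₁b₂…⟩) = product of the factor amplitudes for bits b₁, b₂, …; only kets whose every factor amplitude is nonzero survive.
|000⟩: (0.05627)(-0.6807)(-1/√2) = 0.02708
|001⟩: (0.05627)(-0.6807)(-0.683 + 0.183i) = (0.02616 - 0.007009i)
|010⟩: (0.05627)(-0.1896 + 0.7076i)(-1/√2) = (0.007544 - 0.02815i)
|011⟩: (0.05627)(-0.1896 + 0.7076i)(-0.683 + 0.183i) = (0.0000003376 - 0.02915i)
|100⟩: (0.9984)(-0.6807)(-1/√2) = 0.4806
|101⟩: (0.9984)(-0.6807)(-0.683 + 0.183i) = (0.4642 - 0.1244i)
|110⟩: (0.9984)(-0.1896 + 0.7076i)(-1/√2) = (0.1339 - 0.4995i)
|111⟩: (0.9984)(-0.1896 + 0.7076i)(-0.683 + 0.183i) = (0.00000599 - 0.5172i)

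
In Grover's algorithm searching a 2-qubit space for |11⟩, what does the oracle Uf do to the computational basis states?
Uf|x⟩ = -|x⟩ if x = 11, else |x⟩ (phase flip on target)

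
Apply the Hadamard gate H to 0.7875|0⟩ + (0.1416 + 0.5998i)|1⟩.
(0.657 + 0.4241i)|0⟩ + (0.4567 - 0.4241i)|1⟩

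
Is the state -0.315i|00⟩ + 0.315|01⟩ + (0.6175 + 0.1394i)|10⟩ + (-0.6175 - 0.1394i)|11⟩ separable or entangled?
Entangled

Writing the state as a|00⟩ + b|01⟩ + c|10⟩ + d|11⟩, it is a product state iff ad − bc = 0.
Here (a, b, c, d) = (-0.315i, 0.315, (0.6175 + 0.1394i), (-0.6175 - 0.1394i)): ad − bc = (-0.315i)(-0.6175 - 0.1394i) − (0.315)(0.6175 + 0.1394i) = (-0.2384 + 0.1506i) ≠ 0, so the state is entangled.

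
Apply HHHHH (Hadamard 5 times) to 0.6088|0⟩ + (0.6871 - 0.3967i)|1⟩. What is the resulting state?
(0.9163 - 0.2805i)|0⟩ + (-0.05537 + 0.2805i)|1⟩

H² = I, so H^5 = H: a single Hadamard. With (a, b) = (0.6088, (0.6871 - 0.3967i)), H gives ((a + b)/√2, (a − b)/√2) = ((0.9163 - 0.2805i), (-0.05537 + 0.2805i)).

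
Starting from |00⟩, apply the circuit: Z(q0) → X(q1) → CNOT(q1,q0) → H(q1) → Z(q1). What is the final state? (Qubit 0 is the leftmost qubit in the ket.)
1/√2|10⟩ + 1/√2|11⟩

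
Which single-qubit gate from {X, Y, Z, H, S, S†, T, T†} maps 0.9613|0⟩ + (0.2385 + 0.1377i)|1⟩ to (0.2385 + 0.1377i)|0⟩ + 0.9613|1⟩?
X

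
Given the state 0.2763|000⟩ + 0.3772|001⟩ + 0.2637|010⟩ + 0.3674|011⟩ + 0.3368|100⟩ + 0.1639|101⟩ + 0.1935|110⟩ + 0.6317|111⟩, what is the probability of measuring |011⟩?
0.135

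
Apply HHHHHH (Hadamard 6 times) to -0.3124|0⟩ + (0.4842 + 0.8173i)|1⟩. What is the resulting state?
-0.3124|0⟩ + (0.4842 + 0.8173i)|1⟩

H² = I, so an even number of Hadamards cancels: H^6 = I and the state is unchanged.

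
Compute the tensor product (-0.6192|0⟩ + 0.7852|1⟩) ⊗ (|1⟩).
-0.6192|01⟩ + 0.7852|11⟩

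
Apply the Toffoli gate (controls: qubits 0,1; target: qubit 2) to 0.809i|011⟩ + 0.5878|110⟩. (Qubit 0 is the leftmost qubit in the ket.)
0.809i|011⟩ + 0.5878|111⟩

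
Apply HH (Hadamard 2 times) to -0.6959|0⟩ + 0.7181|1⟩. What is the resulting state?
-0.6959|0⟩ + 0.7181|1⟩

H² = I, so an even number of Hadamards cancels: H^2 = I and the state is unchanged.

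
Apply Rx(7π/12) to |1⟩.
-0.7934i|0⟩ + 0.6088|1⟩

Rx(7π/12) = [[cos(θ/2), −i·sin(θ/2)], [−i·sin(θ/2), cos(θ/2)]]; θ = 7π/12, cos(θ/2) ≈ 0.608761, sin(θ/2) ≈ 0.793353.
With a = amp(|0⟩) = 0 and b = amp(|1⟩) = 1:
new amp(|0⟩) = (0.608761)·a + (-0.793353i)·b = -0.7934i
new amp(|1⟩) = (-0.793353i)·a + (0.608761)·b = 0.6088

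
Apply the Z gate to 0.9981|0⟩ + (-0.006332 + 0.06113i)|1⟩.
0.9981|0⟩ + (0.006332 - 0.06113i)|1⟩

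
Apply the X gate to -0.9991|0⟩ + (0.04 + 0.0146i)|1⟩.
(0.04 + 0.0146i)|0⟩ - 0.9991|1⟩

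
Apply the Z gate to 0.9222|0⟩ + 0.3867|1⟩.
0.9222|0⟩ - 0.3867|1⟩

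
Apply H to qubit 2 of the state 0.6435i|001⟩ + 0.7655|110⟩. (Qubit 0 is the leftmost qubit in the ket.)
0.455i|000⟩ - 0.455i|001⟩ + 0.5413|110⟩ + 0.5413|111⟩

H on qubit 2 mixes each pair of kets that differ only in qubit 2: amplitudes (a, b) of (|…0…⟩, |…1…⟩) become ((a + b)/√2, (a − b)/√2). Kets absent from the input have amplitude 0.
(|000⟩, |001⟩): (a, b) = (0, 0.6435i) → (0.455i, -0.455i)
(|110⟩, |111⟩): (a, b) = (0.7655, 0) → (0.5413, 0.5413)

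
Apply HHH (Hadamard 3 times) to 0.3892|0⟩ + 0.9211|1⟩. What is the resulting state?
0.9265|0⟩ - 0.3761|1⟩

H² = I, so H^3 = H: a single Hadamard. With (a, b) = (0.3892, 0.9211), H gives ((a + b)/√2, (a − b)/√2) = (0.9265, -0.3761).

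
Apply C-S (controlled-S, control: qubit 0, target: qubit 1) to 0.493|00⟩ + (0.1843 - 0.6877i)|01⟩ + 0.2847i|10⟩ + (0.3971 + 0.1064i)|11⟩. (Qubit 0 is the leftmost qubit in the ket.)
0.493|00⟩ + (0.1843 - 0.6877i)|01⟩ + 0.2847i|10⟩ + (-0.1064 + 0.3971i)|11⟩

C-S leaves the control-|0⟩ kets |00⟩, |01⟩ unchanged and applies S to qubit 1 on the control-|1⟩ pair (|10⟩, |11⟩).
S = [[1, 0], [0, i]].
With a = amp(|10⟩) = 0.2847i and b = amp(|11⟩) = (0.3971 + 0.1064i):
new amp(|10⟩) = (1)·a = 0.2847i
new amp(|11⟩) = (i)·b = (-0.1064 + 0.3971i)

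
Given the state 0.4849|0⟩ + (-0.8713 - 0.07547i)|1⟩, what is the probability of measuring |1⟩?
0.7649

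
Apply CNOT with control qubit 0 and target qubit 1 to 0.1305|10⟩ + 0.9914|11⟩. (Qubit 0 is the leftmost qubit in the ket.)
0.9914|10⟩ + 0.1305|11⟩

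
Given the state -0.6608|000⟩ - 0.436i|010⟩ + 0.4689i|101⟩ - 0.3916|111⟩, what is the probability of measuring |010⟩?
0.1901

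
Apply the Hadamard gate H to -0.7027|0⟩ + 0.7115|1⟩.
0.006223|0⟩ - |1⟩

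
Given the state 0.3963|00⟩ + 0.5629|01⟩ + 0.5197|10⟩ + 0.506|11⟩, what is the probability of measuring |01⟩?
0.3169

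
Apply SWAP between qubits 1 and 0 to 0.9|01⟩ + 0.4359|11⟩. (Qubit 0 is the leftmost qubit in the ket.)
0.9|10⟩ + 0.4359|11⟩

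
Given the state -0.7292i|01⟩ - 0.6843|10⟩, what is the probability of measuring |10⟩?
0.4683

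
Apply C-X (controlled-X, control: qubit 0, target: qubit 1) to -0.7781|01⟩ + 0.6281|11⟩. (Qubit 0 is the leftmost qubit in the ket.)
-0.7781|01⟩ + 0.6281|10⟩

C-X leaves the control-|0⟩ kets |00⟩, |01⟩ unchanged and applies X to qubit 1 on the control-|1⟩ pair (|10⟩, |11⟩).
X = [[0, 1], [1, 0]].
With a = amp(|10⟩) = 0 and b = amp(|11⟩) = 0.6281:
new amp(|10⟩) = (1)·b = 0.6281
new amp(|11⟩) = (1)·a = 0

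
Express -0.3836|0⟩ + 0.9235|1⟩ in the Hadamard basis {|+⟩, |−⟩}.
0.3818|+⟩ - 0.9243|−⟩

With |ψ⟩ = α|0⟩ + β|1⟩, the Hadamard-basis coefficients are ⟨+|ψ⟩ = (α + β)/√2 and ⟨−|ψ⟩ = (α − β)/√2.
Here α = -0.3836, β = 0.9235: (α + β)/√2 = 0.3818, (α − β)/√2 = -0.9243.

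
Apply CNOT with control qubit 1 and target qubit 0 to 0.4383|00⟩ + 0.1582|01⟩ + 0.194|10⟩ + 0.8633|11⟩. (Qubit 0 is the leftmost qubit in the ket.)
0.4383|00⟩ + 0.8633|01⟩ + 0.194|10⟩ + 0.1582|11⟩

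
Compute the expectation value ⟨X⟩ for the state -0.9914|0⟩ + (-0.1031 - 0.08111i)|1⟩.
0.2044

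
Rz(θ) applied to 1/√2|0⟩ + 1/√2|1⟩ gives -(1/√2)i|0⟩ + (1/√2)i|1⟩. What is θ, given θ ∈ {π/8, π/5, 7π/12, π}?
π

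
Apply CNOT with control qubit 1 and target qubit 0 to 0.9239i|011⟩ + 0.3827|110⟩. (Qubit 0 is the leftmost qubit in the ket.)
0.3827|010⟩ + 0.9239i|111⟩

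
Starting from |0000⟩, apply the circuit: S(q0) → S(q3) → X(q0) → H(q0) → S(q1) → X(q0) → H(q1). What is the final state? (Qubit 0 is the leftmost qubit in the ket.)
-1/2|0000⟩ - 1/2|0100⟩ + 1/2|1000⟩ + 1/2|1100⟩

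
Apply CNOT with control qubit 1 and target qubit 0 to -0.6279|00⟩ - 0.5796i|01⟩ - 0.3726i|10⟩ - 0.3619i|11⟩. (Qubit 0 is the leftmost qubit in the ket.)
-0.6279|00⟩ - 0.3619i|01⟩ - 0.3726i|10⟩ - 0.5796i|11⟩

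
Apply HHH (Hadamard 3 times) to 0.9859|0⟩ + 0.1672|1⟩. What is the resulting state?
0.8154|0⟩ + 0.5789|1⟩

H² = I, so H^3 = H: a single Hadamard. With (a, b) = (0.9859, 0.1672), H gives ((a + b)/√2, (a − b)/√2) = (0.8154, 0.5789).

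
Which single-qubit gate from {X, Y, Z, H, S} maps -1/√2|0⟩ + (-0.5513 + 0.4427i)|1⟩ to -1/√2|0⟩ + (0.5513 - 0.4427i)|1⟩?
Z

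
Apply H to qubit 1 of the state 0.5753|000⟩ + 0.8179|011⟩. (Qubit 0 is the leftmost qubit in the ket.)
0.4068|000⟩ + 0.5783|001⟩ + 0.4068|010⟩ - 0.5783|011⟩

H on qubit 1 mixes each pair of kets that differ only in qubit 1: amplitudes (a, b) of (|…0…⟩, |…1…⟩) become ((a + b)/√2, (a − b)/√2). Kets absent from the input have amplitude 0.
(|000⟩, |010⟩): (a, b) = (0.5753, 0) → (0.4068, 0.4068)
(|001⟩, |011⟩): (a, b) = (0, 0.8179) → (0.5783, -0.5783)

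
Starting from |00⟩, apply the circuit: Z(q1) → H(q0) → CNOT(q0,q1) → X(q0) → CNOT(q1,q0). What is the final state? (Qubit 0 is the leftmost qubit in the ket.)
1/√2|10⟩ + 1/√2|11⟩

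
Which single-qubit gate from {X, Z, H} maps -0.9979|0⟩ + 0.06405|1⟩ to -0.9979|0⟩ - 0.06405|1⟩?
Z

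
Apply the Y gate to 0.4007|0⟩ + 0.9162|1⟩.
-0.9162i|0⟩ + 0.4007i|1⟩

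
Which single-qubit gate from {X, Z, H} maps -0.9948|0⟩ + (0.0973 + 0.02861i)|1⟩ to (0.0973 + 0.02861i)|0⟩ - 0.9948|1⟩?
X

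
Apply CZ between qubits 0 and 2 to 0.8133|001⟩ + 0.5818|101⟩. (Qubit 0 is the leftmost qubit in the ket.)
0.8133|001⟩ - 0.5818|101⟩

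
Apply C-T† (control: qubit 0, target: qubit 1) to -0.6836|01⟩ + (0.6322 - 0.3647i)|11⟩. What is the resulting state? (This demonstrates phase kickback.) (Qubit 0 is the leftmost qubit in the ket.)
-0.6836|01⟩ + (0.1892 - 0.7049i)|11⟩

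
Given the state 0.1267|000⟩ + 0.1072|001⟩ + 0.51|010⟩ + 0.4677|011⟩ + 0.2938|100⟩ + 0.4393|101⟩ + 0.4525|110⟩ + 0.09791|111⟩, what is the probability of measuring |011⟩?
0.2187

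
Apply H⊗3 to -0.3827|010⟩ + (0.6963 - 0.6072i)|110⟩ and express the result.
(0.1109 - 0.2147i)|000⟩ + (0.1109 - 0.2147i)|001⟩ + (-0.1109 + 0.2147i)|010⟩ + (-0.1109 + 0.2147i)|011⟩ + (-0.3815 + 0.2147i)|100⟩ + (-0.3815 + 0.2147i)|101⟩ + (0.3815 - 0.2147i)|110⟩ + (0.3815 - 0.2147i)|111⟩

H⊗3 gives amp(|y⟩) = (1/2√2) Σ_x (−1)^(x·y) amp(|x⟩), where x·y is the number of positions in which both x and y have a 1.
|000⟩: (-0.3827 + (0.6963 - 0.6072i))/(2√2) = (0.1109 - 0.2147i)
|001⟩: (-0.3827 + (0.6963 - 0.6072i))/(2√2) = (0.1109 - 0.2147i)
|010⟩: (0.3827 - (0.6963 - 0.6072i))/(2√2) = (-0.1109 + 0.2147i)
|011⟩: (0.3827 - (0.6963 - 0.6072i))/(2√2) = (-0.1109 + 0.2147i)
|100⟩: (-0.3827 - (0.6963 - 0.6072i))/(2√2) = (-0.3815 + 0.2147i)
|101⟩: (-0.3827 - (0.6963 - 0.6072i))/(2√2) = (-0.3815 + 0.2147i)
|110⟩: (0.3827 + (0.6963 - 0.6072i))/(2√2) = (0.3815 - 0.2147i)
|111⟩: (0.3827 + (0.6963 - 0.6072i))/(2√2) = (0.3815 - 0.2147i)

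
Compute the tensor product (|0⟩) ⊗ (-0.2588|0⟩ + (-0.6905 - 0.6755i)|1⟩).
-0.2588|00⟩ + (-0.6905 - 0.6755i)|01⟩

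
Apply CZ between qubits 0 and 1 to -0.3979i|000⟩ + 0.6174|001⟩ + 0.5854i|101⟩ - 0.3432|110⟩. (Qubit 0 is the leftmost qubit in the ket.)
-0.3979i|000⟩ + 0.6174|001⟩ + 0.5854i|101⟩ + 0.3432|110⟩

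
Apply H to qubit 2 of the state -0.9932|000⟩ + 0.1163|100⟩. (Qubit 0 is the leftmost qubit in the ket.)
-0.7023|000⟩ - 0.7023|001⟩ + 0.08224|100⟩ + 0.08224|101⟩

H on qubit 2 mixes each pair of kets that differ only in qubit 2: amplitudes (a, b) of (|…0…⟩, |…1…⟩) become ((a + b)/√2, (a − b)/√2). Kets absent from the input have amplitude 0.
(|000⟩, |001⟩): (a, b) = (-0.9932, 0) → (-0.7023, -0.7023)
(|100⟩, |101⟩): (a, b) = (0.1163, 0) → (0.08224, 0.08224)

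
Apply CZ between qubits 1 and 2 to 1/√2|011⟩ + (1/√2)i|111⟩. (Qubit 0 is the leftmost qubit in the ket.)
-1/√2|011⟩ - (1/√2)i|111⟩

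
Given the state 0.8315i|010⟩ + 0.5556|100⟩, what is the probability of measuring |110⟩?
0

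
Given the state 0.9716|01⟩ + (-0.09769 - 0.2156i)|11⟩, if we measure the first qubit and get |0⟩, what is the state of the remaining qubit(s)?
|1⟩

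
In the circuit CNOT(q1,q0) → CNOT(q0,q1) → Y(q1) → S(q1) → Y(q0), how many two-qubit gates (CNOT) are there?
2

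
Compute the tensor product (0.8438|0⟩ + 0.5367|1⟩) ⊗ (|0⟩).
0.8438|00⟩ + 0.5367|10⟩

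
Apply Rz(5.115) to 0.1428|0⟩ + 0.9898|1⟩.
(-0.1191 - 0.07875i)|0⟩ + (-0.8257 + 0.5458i)|1⟩

Rz(5.115) = [[e^(−iθ/2), 0], [0, e^(iθ/2)]] with e^(±iθ/2) = cos(θ/2) ± i·sin(θ/2); θ = 5.115, cos(θ/2) ≈ -0.834213, sin(θ/2) ≈ 0.551443.
With a = amp(|0⟩) = 0.1428 and b = amp(|1⟩) = 0.9898:
new amp(|0⟩) = (-0.834213 - 0.551443i)·a = (-0.1191 - 0.07875i)
new amp(|1⟩) = (-0.834213 + 0.551443i)·b = (-0.8257 + 0.5458i)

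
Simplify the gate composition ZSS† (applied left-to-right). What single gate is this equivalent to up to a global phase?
Z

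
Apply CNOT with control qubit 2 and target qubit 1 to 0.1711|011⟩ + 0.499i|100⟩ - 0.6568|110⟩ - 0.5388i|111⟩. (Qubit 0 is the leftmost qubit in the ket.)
0.1711|001⟩ + 0.499i|100⟩ - 0.5388i|101⟩ - 0.6568|110⟩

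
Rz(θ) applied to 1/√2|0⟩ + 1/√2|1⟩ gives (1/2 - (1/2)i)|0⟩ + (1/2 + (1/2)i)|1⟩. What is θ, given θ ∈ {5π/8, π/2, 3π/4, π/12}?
π/2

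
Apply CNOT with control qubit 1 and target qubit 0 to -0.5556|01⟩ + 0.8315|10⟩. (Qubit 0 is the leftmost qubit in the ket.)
0.8315|10⟩ - 0.5556|11⟩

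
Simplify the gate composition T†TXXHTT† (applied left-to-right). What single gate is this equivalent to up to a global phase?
H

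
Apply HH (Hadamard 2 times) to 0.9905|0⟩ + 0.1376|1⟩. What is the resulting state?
0.9905|0⟩ + 0.1376|1⟩

H² = I, so an even number of Hadamards cancels: H^2 = I and the state is unchanged.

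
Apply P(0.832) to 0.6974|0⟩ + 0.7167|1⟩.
0.6974|0⟩ + (0.4826 + 0.5298i)|1⟩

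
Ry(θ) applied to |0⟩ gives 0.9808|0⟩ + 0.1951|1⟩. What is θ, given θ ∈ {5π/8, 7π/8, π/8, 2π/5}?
π/8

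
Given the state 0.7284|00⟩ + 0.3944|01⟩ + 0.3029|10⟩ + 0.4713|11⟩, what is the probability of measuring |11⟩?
0.2221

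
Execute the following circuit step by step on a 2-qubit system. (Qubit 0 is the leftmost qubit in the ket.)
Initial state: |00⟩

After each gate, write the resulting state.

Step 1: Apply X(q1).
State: |01⟩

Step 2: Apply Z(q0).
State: |01⟩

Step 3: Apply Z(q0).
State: |01⟩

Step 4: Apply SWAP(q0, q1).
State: |10⟩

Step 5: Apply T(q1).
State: |10⟩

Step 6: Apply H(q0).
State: 1/√2|00⟩ - 1/√2|10⟩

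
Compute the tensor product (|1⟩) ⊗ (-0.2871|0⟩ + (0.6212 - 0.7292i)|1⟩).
-0.2871|10⟩ + (0.6212 - 0.7292i)|11⟩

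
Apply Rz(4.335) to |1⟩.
(-0.5619 + 0.8272i)|1⟩

Rz(4.335) = [[e^(−iθ/2), 0], [0, e^(iθ/2)]] with e^(±iθ/2) = cos(θ/2) ± i·sin(θ/2); θ = 4.335, cos(θ/2) ≈ -0.561919, sin(θ/2) ≈ 0.827192.
With a = amp(|0⟩) = 0 and b = amp(|1⟩) = 1:
new amp(|0⟩) = (-0.561919 - 0.827192i)·a = 0
new amp(|1⟩) = (-0.561919 + 0.827192i)·b = (-0.5619 + 0.8272i)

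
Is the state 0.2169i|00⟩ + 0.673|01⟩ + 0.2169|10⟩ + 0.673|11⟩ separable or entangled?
Entangled

Writing the state as a|00⟩ + b|01⟩ + c|10⟩ + d|11⟩, it is a product state iff ad − bc = 0.
Here (a, b, c, d) = (0.2169i, 0.673, 0.2169, 0.673): ad − bc = (0.2169i)(0.673) − (0.673)(0.2169) = (-0.146 + 0.146i) ≠ 0, so the state is entangled.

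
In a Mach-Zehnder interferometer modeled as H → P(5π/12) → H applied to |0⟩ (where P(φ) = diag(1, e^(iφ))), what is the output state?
(0.6294 + 0.483i)|0⟩ + (0.3706 - 0.483i)|1⟩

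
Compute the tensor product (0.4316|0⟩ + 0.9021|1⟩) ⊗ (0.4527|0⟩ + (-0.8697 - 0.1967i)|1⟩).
0.1954|00⟩ + (-0.3754 - 0.0849i)|01⟩ + 0.4084|10⟩ + (-0.7846 - 0.1774i)|11⟩

amp(|b₁b₂…⟩) = product of the factor amplitudes for bits b₁, b₂, …; only kets whose every factor amplitude is nonzero survive.
|00⟩: (0.4316)(0.4527) = 0.1954
|01⟩: (0.4316)(-0.8697 - 0.1967i) = (-0.3754 - 0.0849i)
|10⟩: (0.9021)(0.4527) = 0.4084
|11⟩: (0.9021)(-0.8697 - 0.1967i) = (-0.7846 - 0.1774i)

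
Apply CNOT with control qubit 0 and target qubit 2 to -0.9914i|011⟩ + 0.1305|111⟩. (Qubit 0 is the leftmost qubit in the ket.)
-0.9914i|011⟩ + 0.1305|110⟩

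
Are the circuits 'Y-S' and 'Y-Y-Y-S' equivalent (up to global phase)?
Yes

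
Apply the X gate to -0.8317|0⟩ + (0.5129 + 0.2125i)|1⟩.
(0.5129 + 0.2125i)|0⟩ - 0.8317|1⟩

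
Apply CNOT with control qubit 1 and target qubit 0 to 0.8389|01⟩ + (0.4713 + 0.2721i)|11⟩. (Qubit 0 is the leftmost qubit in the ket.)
(0.4713 + 0.2721i)|01⟩ + 0.8389|11⟩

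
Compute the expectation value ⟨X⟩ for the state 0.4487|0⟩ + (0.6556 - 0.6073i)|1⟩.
0.5883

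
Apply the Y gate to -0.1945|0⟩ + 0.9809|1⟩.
-0.9809i|0⟩ - 0.1945i|1⟩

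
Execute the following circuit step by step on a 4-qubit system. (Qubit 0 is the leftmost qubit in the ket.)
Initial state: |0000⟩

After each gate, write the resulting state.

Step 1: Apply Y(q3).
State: i|0001⟩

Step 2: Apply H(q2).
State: (1/√2)i|0001⟩ + (1/√2)i|0011⟩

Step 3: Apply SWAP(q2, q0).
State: (1/√2)i|0001⟩ + (1/√2)i|1001⟩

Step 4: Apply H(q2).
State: (1/2)i|0001⟩ + (1/2)i|0011⟩ + (1/2)i|1001⟩ + (1/2)i|1011⟩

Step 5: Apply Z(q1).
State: (1/2)i|0001⟩ + (1/2)i|0011⟩ + (1/2)i|1001⟩ + (1/2)i|1011⟩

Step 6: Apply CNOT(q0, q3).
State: (1/2)i|0001⟩ + (1/2)i|0011⟩ + (1/2)i|1000⟩ + (1/2)i|1010⟩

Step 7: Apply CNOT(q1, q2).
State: (1/2)i|0001⟩ + (1/2)i|0011⟩ + (1/2)i|1000⟩ + (1/2)i|1010⟩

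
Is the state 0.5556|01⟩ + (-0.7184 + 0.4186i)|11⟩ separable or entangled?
Separable

Writing the state as a|00⟩ + b|01⟩ + c|10⟩ + d|11⟩, it is a product state iff ad − bc = 0.
Here (a, b, c, d) = (0, 0.5556, 0, (-0.7184 + 0.4186i)): ad − bc = (0)(-0.7184 + 0.4186i) − (0.5556)(0) = 0, so the state is separable.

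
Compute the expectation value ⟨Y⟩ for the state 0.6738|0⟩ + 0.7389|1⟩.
0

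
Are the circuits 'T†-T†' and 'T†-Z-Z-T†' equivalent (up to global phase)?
Yes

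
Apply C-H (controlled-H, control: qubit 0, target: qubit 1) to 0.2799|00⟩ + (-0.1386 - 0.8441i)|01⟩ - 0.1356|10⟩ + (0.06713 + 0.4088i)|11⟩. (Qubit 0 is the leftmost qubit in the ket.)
0.2799|00⟩ + (-0.1386 - 0.8441i)|01⟩ + (-0.04842 + 0.2891i)|10⟩ + (-0.1434 - 0.2891i)|11⟩

C-H leaves the control-|0⟩ kets |00⟩, |01⟩ unchanged and applies H to qubit 1 on the control-|1⟩ pair (|10⟩, |11⟩).
H = [[1/√2, 1/√2], [1/√2, -1/√2]].
With a = amp(|10⟩) = -0.1356 and b = amp(|11⟩) = (0.06713 + 0.4088i):
new amp(|10⟩) = (1/√2)·a + (1/√2)·b = (-0.04842 + 0.2891i)
new amp(|11⟩) = (1/√2)·a + (-1/√2)·b = (-0.1434 - 0.2891i)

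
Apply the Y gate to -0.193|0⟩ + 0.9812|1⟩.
-0.9812i|0⟩ - 0.193i|1⟩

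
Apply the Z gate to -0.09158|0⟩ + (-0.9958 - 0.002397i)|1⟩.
-0.09158|0⟩ + (0.9958 + 0.002397i)|1⟩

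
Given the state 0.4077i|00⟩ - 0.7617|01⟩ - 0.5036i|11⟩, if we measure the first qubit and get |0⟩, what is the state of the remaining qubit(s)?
0.4719i|0⟩ - 0.8817|1⟩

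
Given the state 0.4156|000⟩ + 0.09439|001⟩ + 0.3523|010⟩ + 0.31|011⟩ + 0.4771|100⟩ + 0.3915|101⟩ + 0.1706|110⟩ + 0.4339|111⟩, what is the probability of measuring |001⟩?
0.008909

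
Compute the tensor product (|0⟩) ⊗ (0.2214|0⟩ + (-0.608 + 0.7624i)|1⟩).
0.2214|00⟩ + (-0.608 + 0.7624i)|01⟩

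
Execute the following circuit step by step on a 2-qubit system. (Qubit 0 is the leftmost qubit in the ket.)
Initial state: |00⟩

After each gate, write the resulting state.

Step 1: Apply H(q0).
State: 1/√2|00⟩ + 1/√2|10⟩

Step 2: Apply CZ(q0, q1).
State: 1/√2|00⟩ + 1/√2|10⟩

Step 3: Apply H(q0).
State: |00⟩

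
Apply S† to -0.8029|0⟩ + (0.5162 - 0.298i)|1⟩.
-0.8029|0⟩ + (-0.298 - 0.5162i)|1⟩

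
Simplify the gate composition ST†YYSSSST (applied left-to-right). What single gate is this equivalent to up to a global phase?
S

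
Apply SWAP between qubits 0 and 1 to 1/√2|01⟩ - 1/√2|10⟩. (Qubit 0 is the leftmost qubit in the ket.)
-1/√2|01⟩ + 1/√2|10⟩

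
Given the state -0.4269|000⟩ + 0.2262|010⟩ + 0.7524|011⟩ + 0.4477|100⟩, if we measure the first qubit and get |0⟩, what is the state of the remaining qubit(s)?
-0.4774|00⟩ + 0.253|10⟩ + 0.8415|11⟩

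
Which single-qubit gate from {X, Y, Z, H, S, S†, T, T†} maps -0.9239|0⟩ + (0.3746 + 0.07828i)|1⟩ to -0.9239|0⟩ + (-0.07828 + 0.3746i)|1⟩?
S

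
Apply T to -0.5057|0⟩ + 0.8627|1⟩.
-0.5057|0⟩ + (0.61 + 0.61i)|1⟩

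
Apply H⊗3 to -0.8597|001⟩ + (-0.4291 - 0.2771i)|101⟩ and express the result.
(-0.4557 - 0.09797i)|000⟩ + (0.4557 + 0.09797i)|001⟩ + (-0.4557 - 0.09797i)|010⟩ + (0.4557 + 0.09797i)|011⟩ + (-0.1522 + 0.09797i)|100⟩ + (0.1522 - 0.09797i)|101⟩ + (-0.1522 + 0.09797i)|110⟩ + (0.1522 - 0.09797i)|111⟩

H⊗3 gives amp(|y⟩) = (1/2√2) Σ_x (−1)^(x·y) amp(|x⟩), where x·y is the number of positions in which both x and y have a 1.
|000⟩: (-0.8597 + (-0.4291 - 0.2771i))/(2√2) = (-0.4557 - 0.09797i)
|001⟩: (0.8597 - (-0.4291 - 0.2771i))/(2√2) = (0.4557 + 0.09797i)
|010⟩: (-0.8597 + (-0.4291 - 0.2771i))/(2√2) = (-0.4557 - 0.09797i)
|011⟩: (0.8597 - (-0.4291 - 0.2771i))/(2√2) = (0.4557 + 0.09797i)
|100⟩: (-0.8597 - (-0.4291 - 0.2771i))/(2√2) = (-0.1522 + 0.09797i)
|101⟩: (0.8597 + (-0.4291 - 0.2771i))/(2√2) = (0.1522 - 0.09797i)
|110⟩: (-0.8597 - (-0.4291 - 0.2771i))/(2√2) = (-0.1522 + 0.09797i)
|111⟩: (0.8597 + (-0.4291 - 0.2771i))/(2√2) = (0.1522 - 0.09797i)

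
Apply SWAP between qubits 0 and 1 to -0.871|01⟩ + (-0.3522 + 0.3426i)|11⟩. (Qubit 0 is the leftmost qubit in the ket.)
-0.871|10⟩ + (-0.3522 + 0.3426i)|11⟩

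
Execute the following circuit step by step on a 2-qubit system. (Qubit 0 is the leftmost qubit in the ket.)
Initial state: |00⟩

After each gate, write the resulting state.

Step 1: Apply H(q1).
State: 1/√2|00⟩ + 1/√2|01⟩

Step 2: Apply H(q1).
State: |00⟩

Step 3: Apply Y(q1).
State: i|01⟩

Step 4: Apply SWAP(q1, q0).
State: i|10⟩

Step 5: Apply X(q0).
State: i|00⟩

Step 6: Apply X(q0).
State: i|10⟩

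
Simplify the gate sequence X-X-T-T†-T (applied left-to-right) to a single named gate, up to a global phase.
T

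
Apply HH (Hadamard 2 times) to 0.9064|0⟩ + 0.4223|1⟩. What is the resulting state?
0.9064|0⟩ + 0.4223|1⟩

H² = I, so an even number of Hadamards cancels: H^2 = I and the state is unchanged.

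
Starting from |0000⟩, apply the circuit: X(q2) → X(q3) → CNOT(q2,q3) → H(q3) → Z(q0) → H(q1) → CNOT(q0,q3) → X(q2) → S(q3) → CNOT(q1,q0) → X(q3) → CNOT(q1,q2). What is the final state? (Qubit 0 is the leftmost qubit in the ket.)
(1/2)i|0000⟩ + 1/2|0001⟩ + (1/2)i|1110⟩ + 1/2|1111⟩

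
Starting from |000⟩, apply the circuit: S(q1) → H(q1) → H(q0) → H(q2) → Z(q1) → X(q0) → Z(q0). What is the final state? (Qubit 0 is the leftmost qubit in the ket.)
1/√8|000⟩ + 1/√8|001⟩ - 1/√8|010⟩ - 1/√8|011⟩ - 1/√8|100⟩ - 1/√8|101⟩ + 1/√8|110⟩ + 1/√8|111⟩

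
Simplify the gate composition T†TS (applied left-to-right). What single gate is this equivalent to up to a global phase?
S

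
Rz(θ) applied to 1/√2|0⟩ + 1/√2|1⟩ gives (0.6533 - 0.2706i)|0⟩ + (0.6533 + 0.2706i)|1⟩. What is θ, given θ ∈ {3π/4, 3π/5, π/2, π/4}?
π/4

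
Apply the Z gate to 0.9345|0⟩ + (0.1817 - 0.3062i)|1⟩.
0.9345|0⟩ + (-0.1817 + 0.3062i)|1⟩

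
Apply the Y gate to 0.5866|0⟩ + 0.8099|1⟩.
-0.8099i|0⟩ + 0.5866i|1⟩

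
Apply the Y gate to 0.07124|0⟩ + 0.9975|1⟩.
-0.9975i|0⟩ + 0.07124i|1⟩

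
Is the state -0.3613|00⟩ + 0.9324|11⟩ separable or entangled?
Entangled

Writing the state as a|00⟩ + b|01⟩ + c|10⟩ + d|11⟩, it is a product state iff ad − bc = 0.
Here (a, b, c, d) = (-0.3613, 0, 0, 0.9324): ad − bc = (-0.3613)(0.9324) − (0)(0) = -0.3369 ≠ 0, so the state is entangled.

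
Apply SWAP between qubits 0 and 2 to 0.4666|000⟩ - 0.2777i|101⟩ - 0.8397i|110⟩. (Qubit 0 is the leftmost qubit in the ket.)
0.4666|000⟩ - 0.8397i|011⟩ - 0.2777i|101⟩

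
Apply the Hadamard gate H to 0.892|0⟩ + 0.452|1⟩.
0.9504|0⟩ + 0.3111|1⟩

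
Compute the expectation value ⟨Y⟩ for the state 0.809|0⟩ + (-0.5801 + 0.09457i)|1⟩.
0.153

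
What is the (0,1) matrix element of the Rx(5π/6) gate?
-0.9659i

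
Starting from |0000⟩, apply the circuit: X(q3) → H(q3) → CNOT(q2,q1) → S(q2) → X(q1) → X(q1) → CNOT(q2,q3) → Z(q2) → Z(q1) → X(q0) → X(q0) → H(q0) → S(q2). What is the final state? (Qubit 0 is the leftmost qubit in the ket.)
1/2|0000⟩ - 1/2|0001⟩ + 1/2|1000⟩ - 1/2|1001⟩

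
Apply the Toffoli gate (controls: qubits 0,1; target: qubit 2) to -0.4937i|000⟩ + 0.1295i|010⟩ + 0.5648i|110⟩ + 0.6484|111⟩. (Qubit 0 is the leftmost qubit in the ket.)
-0.4937i|000⟩ + 0.1295i|010⟩ + 0.6484|110⟩ + 0.5648i|111⟩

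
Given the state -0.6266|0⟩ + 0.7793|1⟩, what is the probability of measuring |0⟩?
0.3926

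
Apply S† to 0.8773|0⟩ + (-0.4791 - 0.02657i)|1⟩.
0.8773|0⟩ + (-0.02657 + 0.4791i)|1⟩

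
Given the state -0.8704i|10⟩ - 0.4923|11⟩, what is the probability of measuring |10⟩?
0.7576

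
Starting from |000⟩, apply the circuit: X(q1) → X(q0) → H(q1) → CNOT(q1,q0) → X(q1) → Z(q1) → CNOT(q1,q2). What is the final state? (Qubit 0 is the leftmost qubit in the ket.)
-1/√2|000⟩ - 1/√2|111⟩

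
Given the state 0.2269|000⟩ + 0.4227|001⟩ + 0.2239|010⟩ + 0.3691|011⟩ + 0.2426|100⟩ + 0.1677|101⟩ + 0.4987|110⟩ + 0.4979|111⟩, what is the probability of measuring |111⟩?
0.2479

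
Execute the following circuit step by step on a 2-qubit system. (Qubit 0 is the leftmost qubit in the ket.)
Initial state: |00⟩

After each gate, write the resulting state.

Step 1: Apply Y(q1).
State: i|01⟩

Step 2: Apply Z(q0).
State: i|01⟩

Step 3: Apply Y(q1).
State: |00⟩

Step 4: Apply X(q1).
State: |01⟩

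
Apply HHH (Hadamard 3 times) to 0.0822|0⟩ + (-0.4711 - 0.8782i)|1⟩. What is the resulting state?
(-0.275 - 0.621i)|0⟩ + (0.3912 + 0.621i)|1⟩

H² = I, so H^3 = H: a single Hadamard. With (a, b) = (0.0822, (-0.4711 - 0.8782i)), H gives ((a + b)/√2, (a − b)/√2) = ((-0.275 - 0.621i), (0.3912 + 0.621i)).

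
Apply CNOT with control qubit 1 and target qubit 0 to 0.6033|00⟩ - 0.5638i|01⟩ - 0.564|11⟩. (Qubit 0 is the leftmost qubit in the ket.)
0.6033|00⟩ - 0.564|01⟩ - 0.5638i|11⟩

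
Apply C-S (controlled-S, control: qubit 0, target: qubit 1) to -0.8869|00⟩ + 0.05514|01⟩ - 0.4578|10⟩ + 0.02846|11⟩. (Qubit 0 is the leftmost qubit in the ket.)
-0.8869|00⟩ + 0.05514|01⟩ - 0.4578|10⟩ + 0.02846i|11⟩

C-S leaves the control-|0⟩ kets |00⟩, |01⟩ unchanged and applies S to qubit 1 on the control-|1⟩ pair (|10⟩, |11⟩).
S = [[1, 0], [0, i]].
With a = amp(|10⟩) = -0.4578 and b = amp(|11⟩) = 0.02846:
new amp(|10⟩) = (1)·a = -0.4578
new amp(|11⟩) = (i)·b = 0.02846i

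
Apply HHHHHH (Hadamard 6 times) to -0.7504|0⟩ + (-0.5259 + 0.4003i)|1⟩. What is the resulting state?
-0.7504|0⟩ + (-0.5259 + 0.4003i)|1⟩

H² = I, so an even number of Hadamards cancels: H^6 = I and the state is unchanged.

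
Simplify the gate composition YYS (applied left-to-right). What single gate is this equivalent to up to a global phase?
S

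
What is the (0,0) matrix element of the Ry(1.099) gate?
0.8528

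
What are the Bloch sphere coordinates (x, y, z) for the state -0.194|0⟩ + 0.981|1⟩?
(-0.3806, 0, -0.9247)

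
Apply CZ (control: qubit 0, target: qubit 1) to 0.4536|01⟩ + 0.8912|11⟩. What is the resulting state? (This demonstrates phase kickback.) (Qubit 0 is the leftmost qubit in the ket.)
0.4536|01⟩ - 0.8912|11⟩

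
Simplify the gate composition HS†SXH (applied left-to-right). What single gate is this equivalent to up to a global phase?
Z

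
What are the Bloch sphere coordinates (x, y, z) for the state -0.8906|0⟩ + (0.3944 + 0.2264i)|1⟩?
(-0.7025, -0.4033, 0.5864)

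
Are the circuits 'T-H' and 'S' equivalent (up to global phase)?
No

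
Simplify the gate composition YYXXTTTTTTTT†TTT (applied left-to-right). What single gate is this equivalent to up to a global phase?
T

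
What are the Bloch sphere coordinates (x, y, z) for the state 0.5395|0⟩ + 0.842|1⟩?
(0.9085, 0, -0.4179)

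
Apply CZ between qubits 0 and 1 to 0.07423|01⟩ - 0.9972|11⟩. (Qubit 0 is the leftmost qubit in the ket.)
0.07423|01⟩ + 0.9972|11⟩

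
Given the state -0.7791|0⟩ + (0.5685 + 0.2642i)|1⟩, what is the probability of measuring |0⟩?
0.607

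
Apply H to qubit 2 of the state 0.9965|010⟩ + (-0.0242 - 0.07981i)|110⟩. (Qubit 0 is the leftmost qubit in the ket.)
0.7046|010⟩ + 0.7046|011⟩ + (-0.01711 - 0.05643i)|110⟩ + (-0.01711 - 0.05643i)|111⟩

H on qubit 2 mixes each pair of kets that differ only in qubit 2: amplitudes (a, b) of (|…0…⟩, |…1…⟩) become ((a + b)/√2, (a − b)/√2). Kets absent from the input have amplitude 0.
(|010⟩, |011⟩): (a, b) = (0.9965, 0) → (0.7046, 0.7046)
(|110⟩, |111⟩): (a, b) = ((-0.0242 - 0.07981i), 0) → ((-0.01711 - 0.05643i), (-0.01711 - 0.05643i))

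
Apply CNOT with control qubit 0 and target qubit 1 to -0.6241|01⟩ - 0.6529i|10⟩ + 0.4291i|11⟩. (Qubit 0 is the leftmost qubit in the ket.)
-0.6241|01⟩ + 0.4291i|10⟩ - 0.6529i|11⟩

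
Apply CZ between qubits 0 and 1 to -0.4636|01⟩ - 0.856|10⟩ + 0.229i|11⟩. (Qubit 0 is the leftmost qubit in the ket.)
-0.4636|01⟩ - 0.856|10⟩ - 0.229i|11⟩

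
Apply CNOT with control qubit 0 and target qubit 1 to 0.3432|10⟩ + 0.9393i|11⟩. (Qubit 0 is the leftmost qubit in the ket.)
0.9393i|10⟩ + 0.3432|11⟩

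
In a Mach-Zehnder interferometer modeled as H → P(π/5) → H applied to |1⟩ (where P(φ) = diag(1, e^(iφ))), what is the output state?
(0.09549 - 0.2939i)|0⟩ + (0.9045 + 0.2939i)|1⟩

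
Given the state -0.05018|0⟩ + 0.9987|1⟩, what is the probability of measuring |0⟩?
0.002518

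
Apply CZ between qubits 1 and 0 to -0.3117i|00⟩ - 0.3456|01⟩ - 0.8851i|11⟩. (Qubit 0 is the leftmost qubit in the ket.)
-0.3117i|00⟩ - 0.3456|01⟩ + 0.8851i|11⟩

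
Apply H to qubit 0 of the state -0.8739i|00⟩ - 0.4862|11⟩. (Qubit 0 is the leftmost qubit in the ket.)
-0.6179i|00⟩ - 0.3438|01⟩ - 0.6179i|10⟩ + 0.3438|11⟩

H on qubit 0 mixes each pair of kets that differ only in qubit 0: amplitudes (a, b) of (|…0…⟩, |…1…⟩) become ((a + b)/√2, (a − b)/√2). Kets absent from the input have amplitude 0.
(|00⟩, |10⟩): (a, b) = (-0.8739i, 0) → (-0.6179i, -0.6179i)
(|01⟩, |11⟩): (a, b) = (0, -0.4862) → (-0.3438, 0.3438)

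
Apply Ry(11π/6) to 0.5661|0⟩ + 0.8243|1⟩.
-0.7602|0⟩ - 0.6497|1⟩

Ry(11π/6) = [[cos(θ/2), −sin(θ/2)], [sin(θ/2), cos(θ/2)]]; θ = 11π/6, cos(θ/2) ≈ -0.965926, sin(θ/2) ≈ 0.258819.
With a = amp(|0⟩) = 0.5661 and b = amp(|1⟩) = 0.8243:
new amp(|0⟩) = (-0.965926)·a + (-0.258819)·b = -0.7602
new amp(|1⟩) = (0.258819)·a + (-0.965926)·b = -0.6497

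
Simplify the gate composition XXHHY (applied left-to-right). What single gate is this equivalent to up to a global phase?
Y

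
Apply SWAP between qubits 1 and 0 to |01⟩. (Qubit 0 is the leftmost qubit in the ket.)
|10⟩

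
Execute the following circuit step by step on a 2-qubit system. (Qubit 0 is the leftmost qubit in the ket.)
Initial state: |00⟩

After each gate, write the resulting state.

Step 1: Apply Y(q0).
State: i|10⟩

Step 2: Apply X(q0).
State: i|00⟩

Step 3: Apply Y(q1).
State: -|01⟩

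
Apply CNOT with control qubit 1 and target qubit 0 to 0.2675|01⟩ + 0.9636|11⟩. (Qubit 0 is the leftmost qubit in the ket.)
0.9636|01⟩ + 0.2675|11⟩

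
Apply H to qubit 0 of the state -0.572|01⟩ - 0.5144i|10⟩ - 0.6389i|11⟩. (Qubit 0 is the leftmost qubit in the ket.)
-0.3637i|00⟩ + (-0.4045 - 0.4518i)|01⟩ + 0.3637i|10⟩ + (-0.4045 + 0.4518i)|11⟩

H on qubit 0 mixes each pair of kets that differ only in qubit 0: amplitudes (a, b) of (|…0…⟩, |…1…⟩) become ((a + b)/√2, (a − b)/√2). Kets absent from the input have amplitude 0.
(|00⟩, |10⟩): (a, b) = (0, -0.5144i) → (-0.3637i, 0.3637i)
(|01⟩, |11⟩): (a, b) = (-0.572, -0.6389i) → ((-0.4045 - 0.4518i), (-0.4045 + 0.4518i))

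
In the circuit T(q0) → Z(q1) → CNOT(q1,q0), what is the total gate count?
3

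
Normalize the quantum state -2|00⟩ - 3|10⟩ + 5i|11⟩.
-0.3244|00⟩ - 0.4867|10⟩ + 0.8111i|11⟩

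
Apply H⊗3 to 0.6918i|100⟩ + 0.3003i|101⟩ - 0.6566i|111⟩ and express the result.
0.1186i|000⟩ + 0.3706i|001⟩ + 0.5829i|010⟩ - 0.09373i|011⟩ - 0.1186i|100⟩ - 0.3706i|101⟩ - 0.5829i|110⟩ + 0.09373i|111⟩

H⊗3 gives amp(|y⟩) = (1/2√2) Σ_x (−1)^(x·y) amp(|x⟩), where x·y is the number of positions in which both x and y have a 1.
|000⟩: (0.6918i + 0.3003i - 0.6566i)/(2√2) = 0.1186i
|001⟩: (0.6918i - 0.3003i + 0.6566i)/(2√2) = 0.3706i
|010⟩: (0.6918i + 0.3003i + 0.6566i)/(2√2) = 0.5829i
|011⟩: (0.6918i - 0.3003i - 0.6566i)/(2√2) = -0.09373i
|100⟩: (-0.6918i - 0.3003i + 0.6566i)/(2√2) = -0.1186i
|101⟩: (-0.6918i + 0.3003i - 0.6566i)/(2√2) = -0.3706i
|110⟩: (-0.6918i - 0.3003i - 0.6566i)/(2√2) = -0.5829i
|111⟩: (-0.6918i + 0.3003i + 0.6566i)/(2√2) = 0.09373i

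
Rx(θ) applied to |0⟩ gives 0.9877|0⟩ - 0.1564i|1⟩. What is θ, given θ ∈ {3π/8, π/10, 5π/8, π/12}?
π/10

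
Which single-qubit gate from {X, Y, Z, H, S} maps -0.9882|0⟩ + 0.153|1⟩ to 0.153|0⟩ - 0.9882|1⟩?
X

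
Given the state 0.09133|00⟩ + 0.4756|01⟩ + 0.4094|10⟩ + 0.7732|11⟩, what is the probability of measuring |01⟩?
0.2262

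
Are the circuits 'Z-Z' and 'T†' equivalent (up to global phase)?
No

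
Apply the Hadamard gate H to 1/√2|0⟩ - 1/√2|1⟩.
|1⟩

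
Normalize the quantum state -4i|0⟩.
-i|0⟩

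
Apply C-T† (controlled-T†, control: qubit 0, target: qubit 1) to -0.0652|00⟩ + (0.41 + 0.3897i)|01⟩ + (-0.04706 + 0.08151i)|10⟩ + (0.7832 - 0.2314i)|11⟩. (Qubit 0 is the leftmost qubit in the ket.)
-0.0652|00⟩ + (0.41 + 0.3897i)|01⟩ + (-0.04706 + 0.08151i)|10⟩ + (0.3902 - 0.7174i)|11⟩

C-T† leaves the control-|0⟩ kets |00⟩, |01⟩ unchanged and applies T† to qubit 1 on the control-|1⟩ pair (|10⟩, |11⟩).
T† = [[1, 0], [0, (1/√2 - (1/√2)i)]].
With a = amp(|10⟩) = (-0.04706 + 0.08151i) and b = amp(|11⟩) = (0.7832 - 0.2314i):
new amp(|10⟩) = (1)·a = (-0.04706 + 0.08151i)
new amp(|11⟩) = (1/√2 - (1/√2)i)·b = (0.3902 - 0.7174i)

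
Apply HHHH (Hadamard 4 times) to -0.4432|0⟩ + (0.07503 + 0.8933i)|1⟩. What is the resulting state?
-0.4432|0⟩ + (0.07503 + 0.8933i)|1⟩

H² = I, so an even number of Hadamards cancels: H^4 = I and the state is unchanged.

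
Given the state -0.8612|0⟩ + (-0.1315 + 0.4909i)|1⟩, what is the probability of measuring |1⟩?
0.2583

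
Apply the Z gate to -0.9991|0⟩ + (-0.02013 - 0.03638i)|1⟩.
-0.9991|0⟩ + (0.02013 + 0.03638i)|1⟩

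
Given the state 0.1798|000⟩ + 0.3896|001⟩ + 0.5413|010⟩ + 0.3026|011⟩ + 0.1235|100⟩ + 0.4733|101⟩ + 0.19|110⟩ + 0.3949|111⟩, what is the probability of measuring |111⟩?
0.1559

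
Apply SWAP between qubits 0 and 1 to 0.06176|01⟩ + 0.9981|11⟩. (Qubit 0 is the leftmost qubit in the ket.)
0.06176|10⟩ + 0.9981|11⟩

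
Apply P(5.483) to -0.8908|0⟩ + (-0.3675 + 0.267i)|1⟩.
-0.8908|0⟩ + (-0.06442 + 0.4497i)|1⟩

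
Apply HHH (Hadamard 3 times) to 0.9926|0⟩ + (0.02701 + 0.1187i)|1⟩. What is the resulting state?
(0.721 + 0.08393i)|0⟩ + (0.6828 - 0.08393i)|1⟩

H² = I, so H^3 = H: a single Hadamard. With (a, b) = (0.9926, (0.02701 + 0.1187i)), H gives ((a + b)/√2, (a − b)/√2) = ((0.721 + 0.08393i), (0.6828 - 0.08393i)).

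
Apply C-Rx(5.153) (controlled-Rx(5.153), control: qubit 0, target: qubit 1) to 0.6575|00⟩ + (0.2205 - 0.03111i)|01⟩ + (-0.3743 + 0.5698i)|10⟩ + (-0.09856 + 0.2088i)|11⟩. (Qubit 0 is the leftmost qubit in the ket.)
0.6575|00⟩ + (0.2205 - 0.03111i)|01⟩ + (0.4279 - 0.4284i)|10⟩ + (0.3884 + 0.0241i)|11⟩

C-Rx(5.153) leaves the control-|0⟩ kets |00⟩, |01⟩ unchanged and applies Rx(5.153) to qubit 1 on the control-|1⟩ pair (|10⟩, |11⟩).
Rx(5.153) = [[cos(θ/2), −i·sin(θ/2)], [−i·sin(θ/2), cos(θ/2)]]; θ = 5.153, cos(θ/2) ≈ -0.844539, sin(θ/2) ≈ 0.535494.
With a = amp(|10⟩) = (-0.3743 + 0.5698i) and b = amp(|11⟩) = (-0.09856 + 0.2088i):
new amp(|10⟩) = (-0.844539)·a + (-0.535494i)·b = (0.4279 - 0.4284i)
new amp(|11⟩) = (-0.535494i)·a + (-0.844539)·b = (0.3884 + 0.0241i)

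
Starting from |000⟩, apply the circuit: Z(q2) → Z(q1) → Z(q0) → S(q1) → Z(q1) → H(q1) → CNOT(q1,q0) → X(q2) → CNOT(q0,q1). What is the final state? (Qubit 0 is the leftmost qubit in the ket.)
1/√2|001⟩ + 1/√2|101⟩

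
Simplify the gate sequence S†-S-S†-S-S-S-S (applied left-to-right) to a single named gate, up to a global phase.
S†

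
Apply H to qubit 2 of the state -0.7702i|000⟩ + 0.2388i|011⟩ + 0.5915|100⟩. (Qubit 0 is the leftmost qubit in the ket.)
-0.5446i|000⟩ - 0.5446i|001⟩ + 0.1689i|010⟩ - 0.1689i|011⟩ + 0.4183|100⟩ + 0.4183|101⟩

H on qubit 2 mixes each pair of kets that differ only in qubit 2: amplitudes (a, b) of (|…0…⟩, |…1…⟩) become ((a + b)/√2, (a − b)/√2). Kets absent from the input have amplitude 0.
(|000⟩, |001⟩): (a, b) = (-0.7702i, 0) → (-0.5446i, -0.5446i)
(|010⟩, |011⟩): (a, b) = (0, 0.2388i) → (0.1689i, -0.1689i)
(|100⟩, |101⟩): (a, b) = (0.5915, 0) → (0.4183, 0.4183)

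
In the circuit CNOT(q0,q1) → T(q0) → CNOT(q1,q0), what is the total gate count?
3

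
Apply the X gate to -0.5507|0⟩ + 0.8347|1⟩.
0.8347|0⟩ - 0.5507|1⟩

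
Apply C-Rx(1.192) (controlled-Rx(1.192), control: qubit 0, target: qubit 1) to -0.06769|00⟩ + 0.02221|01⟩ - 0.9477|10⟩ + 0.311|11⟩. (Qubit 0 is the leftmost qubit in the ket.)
-0.06769|00⟩ + 0.02221|01⟩ + (-0.7843 - 0.1746i)|10⟩ + (0.2574 + 0.532i)|11⟩

C-Rx(1.192) leaves the control-|0⟩ kets |00⟩, |01⟩ unchanged and applies Rx(1.192) to qubit 1 on the control-|1⟩ pair (|10⟩, |11⟩).
Rx(1.192) = [[cos(θ/2), −i·sin(θ/2)], [−i·sin(θ/2), cos(θ/2)]]; θ = 1.192, cos(θ/2) ≈ 0.827588, sin(θ/2) ≈ 0.561337.
With a = amp(|10⟩) = -0.9477 and b = amp(|11⟩) = 0.311:
new amp(|10⟩) = (0.827588)·a + (-0.561337i)·b = (-0.7843 - 0.1746i)
new amp(|11⟩) = (-0.561337i)·a + (0.827588)·b = (0.2574 + 0.532i)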